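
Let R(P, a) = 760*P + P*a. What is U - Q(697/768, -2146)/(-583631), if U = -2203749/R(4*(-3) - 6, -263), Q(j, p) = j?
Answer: 54876852938153/222769618176 ≈ 246.34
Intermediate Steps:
U = 244861/994 (U = -2203749*1/((760 - 263)*(4*(-3) - 6)) = -2203749*1/(497*(-12 - 6)) = -2203749/((-18*497)) = -2203749/(-8946) = -2203749*(-1/8946) = 244861/994 ≈ 246.34)
U - Q(697/768, -2146)/(-583631) = 244861/994 - 697/768/(-583631) = 244861/994 - 697*(1/768)*(-1)/583631 = 244861/994 - 697*(-1)/(768*583631) = 244861/994 - 1*(-697/448228608) = 244861/994 + 697/448228608 = 54876852938153/222769618176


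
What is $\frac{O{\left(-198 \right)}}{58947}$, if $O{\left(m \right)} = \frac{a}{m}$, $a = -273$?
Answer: $\frac{13}{555786} \approx 2.339 \cdot 10^{-5}$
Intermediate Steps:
$O{\left(m \right)} = - \frac{273}{m}$
$\frac{O{\left(-198 \right)}}{58947} = \frac{\left(-273\right) \frac{1}{-198}}{58947} = \left(-273\right) \left(- \frac{1}{198}\right) \frac{1}{58947} = \frac{91}{66} \cdot \frac{1}{58947} = \frac{13}{555786}$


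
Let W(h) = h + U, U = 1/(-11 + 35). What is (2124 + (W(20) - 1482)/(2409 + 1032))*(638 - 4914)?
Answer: -187474088701/20646 ≈ -9.0804e+6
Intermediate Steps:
U = 1/24 ≈ 0.041667
W(h) = 1/24 + h (W(h) = h + 1/24 = 1/24 + h)
(2124 + (W(20) - 1482)/(2409 + 1032))*(638 - 4914) = (2124 + ((1/24 + 20) - 1482)/(2409 + 1032))*(638 - 4914) = (2124 + (481/24 - 1482)/3441)*(-4276) = (2124 - 35087/24*1/3441)*(-4276) = (2124 - 35087/82584)*(-4276) = (175373329/82584)*(-4276) = -187474088701/20646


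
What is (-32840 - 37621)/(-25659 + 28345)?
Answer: -70461/2686 ≈ -26.233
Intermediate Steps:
(-32840 - 37621)/(-25659 + 28345) = -70461/2686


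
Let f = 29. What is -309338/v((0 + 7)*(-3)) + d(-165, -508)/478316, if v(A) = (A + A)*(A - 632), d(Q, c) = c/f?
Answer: -536361507730/47553817983 ≈ -11.279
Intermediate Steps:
d(Q, c) = c/29
v(A) = 2*A*(-632 + A) (v(A) = (2*A)*(-632 + A) = 2*A*(-632 + A))
-309338/v((0 + 7)*(-3)) + d(-165, -508)/478316 = -309338*(-1/(6*(0 + 7)*(-632 + (0 + 7)*(-3)))) + ((1/29)*(-508))/478316 = -309338*(-1/(42*(-632 + 7*(-3)))) - 508/29*1/478316 = -309338*(-1/(42*(-632 - 21))) - 127/3467791 = -309338/(2*(-21)*(-653)) - 127/3467791 = -309338/27426 - 127/3467791 = -309338*1/27426 - 127/3467791 = -154669/13713 - 127/3467791 = -536361507730/47553817983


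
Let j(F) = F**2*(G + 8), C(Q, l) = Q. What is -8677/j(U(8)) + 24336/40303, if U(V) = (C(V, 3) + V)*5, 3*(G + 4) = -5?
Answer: 41125407/1805574400 ≈ 0.022777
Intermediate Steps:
G = -17/3 (G = -4 + (1/3)*(-5) = -4 - 5/3 = -17/3 ≈ -5.6667)
U(V) = 10*V (U(V) = (V + V)*5 = (2*V)*5 = 10*V)
j(F) = 7*F**2/3 (j(F) = F**2*(-17/3 + 8) = F**2*(7/3) = 7*F**2/3)
-8677/j(U(8)) + 24336/40303 = -8677/(7*(10*8)**2/3) + 24336/40303 = -8677/((7/3)*80**2) + 24336*(1/40303) = -8677/((7/3)*6400) + 24336/40303 = -8677/44800/3 + 24336/40303 = -8677*3/44800 + 24336/40303 = -26031/44800 + 24336/40303 = 41125407/1805574400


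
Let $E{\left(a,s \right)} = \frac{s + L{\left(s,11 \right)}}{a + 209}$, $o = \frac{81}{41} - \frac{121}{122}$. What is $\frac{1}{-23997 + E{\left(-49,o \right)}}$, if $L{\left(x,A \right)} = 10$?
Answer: $- \frac{800320}{19205224099} \approx -4.1672 \cdot 10^{-5}$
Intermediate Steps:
$o = \frac{4921}{5002}$ ($o = 81 \cdot \frac{1}{41} - \frac{121}{122} = \frac{81}{41} - \frac{121}{122} = \frac{4921}{5002} \approx 0.98381$)
$E{\left(a,s \right)} = \frac{10 + s}{209 + a}$ ($E{\left(a,s \right)} = \frac{s + 10}{a + 209} = \frac{10 + s}{209 + a}$)
$\frac{1}{-23997 + E{\left(-49,o \right)}} = \frac{1}{-23997 + \frac{10 + \frac{4921}{5002}}{209 - 49}} = \frac{1}{-23997 + \frac{1}{160} \cdot \frac{54941}{5002}} = \frac{1}{-23997 + \frac{54941}{800320}} = \frac{1}{- \frac{19205224099}{800320}} = - \frac{800320}{19205224099}$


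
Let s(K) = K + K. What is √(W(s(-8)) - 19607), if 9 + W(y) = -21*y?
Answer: 4*I*√1205 ≈ 138.85*I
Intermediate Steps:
s(K) = 2*K
W(y) = -9 - 21*y
√(W(s(-8)) - 19607) = √((-9 - 42*(-8)) - 19607) = √((-9 - 21*(-16)) - 19607) = √((-9 + 336) - 19607) = √(327 - 19607) = √(-19280) = 4*I*√1205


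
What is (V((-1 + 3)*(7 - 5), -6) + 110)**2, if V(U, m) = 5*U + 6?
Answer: 18496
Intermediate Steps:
V(U, m) = 6 + 5*U
(V((-1 + 3)*(7 - 5), -6) + 110)**2 = ((6 + 5*((-1 + 3)*(7 - 5))) + 110)**2 = ((6 + 5*(2*2)) + 110)**2 = ((6 + 5*4) + 110)**2 = ((6 + 20) + 110)**2 = (26 + 110)**2 = 136**2 = 18496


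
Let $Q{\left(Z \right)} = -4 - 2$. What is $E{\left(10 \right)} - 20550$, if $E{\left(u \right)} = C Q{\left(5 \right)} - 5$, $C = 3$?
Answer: $-20573$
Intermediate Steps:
$Q{\left(Z \right)} = -6$
$E{\left(u \right)} = -23$ ($E{\left(u \right)} = 3 \left(-6\right) - 5 = -18 - 5 = -23$)
$E{\left(10 \right)} - 20550 = -23 - 20550 = -20573$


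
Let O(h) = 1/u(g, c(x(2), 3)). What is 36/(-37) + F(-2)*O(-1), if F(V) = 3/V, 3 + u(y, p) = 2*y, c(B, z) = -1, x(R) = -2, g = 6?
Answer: -253/222 ≈ -1.1396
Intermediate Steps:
u(y, p) = -3 + 2*y
O(h) = ⅑ (O(h) = 1/(-3 + 2*6) = 1/(-3 + 12) = 1/9 = ⅑)
36/(-37) + F(-2)*O(-1) = 36/(-37) + (3/(-2))*(⅑) = 36*(-1/37) + (3*(-½))*(⅑) = -36/37 - 3/2*⅑ = -36/37 - ⅙ = -253/222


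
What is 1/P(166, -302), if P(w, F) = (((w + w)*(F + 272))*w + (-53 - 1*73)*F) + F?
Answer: -1/1615610 ≈ -6.1896e-7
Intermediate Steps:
P(w, F) = -125*F + 2*w²*(272 + F) (P(w, F) = (((2*w)*(272 + F))*w + (-53 - 73)*F) + F = ((2*w*(272 + F))*w - 126*F) + F = (2*w²*(272 + F) - 126*F) + F = (-126*F + 2*w²*(272 + F)) + F = -125*F + 2*w²*(272 + F))
1/P(166, -302) = 1/(-125*(-302) + 544*166² + 2*(-302)*166²) = 1/(37750 + 544*27556 + 2*(-302)*27556) = 1/(37750 + 14990464 - 16643824) = 1/(-1615610) = -1/1615610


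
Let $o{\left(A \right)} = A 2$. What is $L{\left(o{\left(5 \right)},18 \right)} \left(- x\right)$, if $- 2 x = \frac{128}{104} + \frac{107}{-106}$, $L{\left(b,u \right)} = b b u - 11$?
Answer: $\frac{545645}{2756} \approx 197.98$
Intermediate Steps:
$o{\left(A \right)} = 2 A$
$L{\left(b,u \right)} = -11 + u b^{2}$ ($L{\left(b,u \right)} = b^{2} u - 11 = u b^{2} - 11 = -11 + u b^{2}$)
$x = - \frac{305}{2756}$ ($x = - \frac{\frac{128}{104} + \frac{107}{-106}}{2} = - \frac{128 \cdot \frac{1}{104} + 107 \left(- \frac{1}{106}\right)}{2} = - \frac{\frac{16}{13} - \frac{107}{106}}{2} = \left(- \frac{1}{2}\right) \frac{305}{1378} = - \frac{305}{2756} \approx -0.11067$)
$L{\left(o{\left(5 \right)},18 \right)} \left(- x\right) = \left(-11 + 18 \left(2 \cdot 5\right)^{2}\right) \left(\left(-1\right) \left(- \frac{305}{2756}\right)\right) = \left(-11 + 18 \cdot 10^{2}\right) \frac{305}{2756} = \left(-11 + 18 \cdot 100\right) \frac{305}{2756} = \left(-11 + 1800\right) \frac{305}{2756} = 1789 \cdot \frac{305}{2756} = \frac{545645}{2756}$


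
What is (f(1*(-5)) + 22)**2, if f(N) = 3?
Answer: 625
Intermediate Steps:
(f(1*(-5)) + 22)**2 = (3 + 22)**2 = 25**2 = 625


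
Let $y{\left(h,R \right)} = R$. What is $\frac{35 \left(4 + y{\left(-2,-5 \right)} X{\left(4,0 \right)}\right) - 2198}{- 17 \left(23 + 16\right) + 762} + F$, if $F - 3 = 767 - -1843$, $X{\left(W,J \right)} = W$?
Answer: $\frac{255929}{99} \approx 2585.1$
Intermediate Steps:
$F = 2613$ ($F = 3 + \left(767 - -1843\right) = 3 + \left(767 + 1843\right) = 3 + 2610 = 2613$)
$\frac{35 \left(4 + y{\left(-2,-5 \right)} X{\left(4,0 \right)}\right) - 2198}{- 17 \left(23 + 16\right) + 762} + F = \frac{35 \left(4 - 20\right) - 2198}{- 17 \left(23 + 16\right) + 762} + 2613 = \frac{35 \left(4 - 20\right) - 2198}{\left(-17\right) 39 + 762} + 2613 = \frac{35 \left(-16\right) - 2198}{-663 + 762} + 2613 = \frac{-560 - 2198}{99} + 2613 = \left(-2758\right) \frac{1}{99} + 2613 = - \frac{2758}{99} + 2613 = \frac{255929}{99}$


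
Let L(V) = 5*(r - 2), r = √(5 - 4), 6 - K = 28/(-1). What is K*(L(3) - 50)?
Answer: -1870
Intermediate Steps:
K = 34 (K = 6 - 28/(-1) = 6 - 28*(-1) = 6 - 1*(-28) = 6 + 28 = 34)
r = 1 (r = √1 = 1)
L(V) = -5 (L(V) = 5*(1 - 2) = 5*(-1) = -5)
K*(L(3) - 50) = 34*(-5 - 50) = 34*(-55) = -1870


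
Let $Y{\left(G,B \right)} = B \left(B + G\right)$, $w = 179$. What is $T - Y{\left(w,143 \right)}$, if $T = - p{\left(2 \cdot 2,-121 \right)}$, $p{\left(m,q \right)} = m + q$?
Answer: $-45929$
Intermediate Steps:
$T = 117$ ($T = - (2 \cdot 2 - 121) = - (4 - 121) = \left(-1\right) \left(-117\right) = 117$)
$T - Y{\left(w,143 \right)} = 117 - 143 \left(143 + 179\right) = 117 - 143 \cdot 322 = 117 - 46046 = -45929$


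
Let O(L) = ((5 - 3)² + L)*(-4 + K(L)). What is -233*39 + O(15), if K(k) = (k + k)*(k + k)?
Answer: 7937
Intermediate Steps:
K(k) = 4*k² (K(k) = (2*k)*(2*k) = 4*k²)
O(L) = (-4 + 4*L²)*(4 + L) (O(L) = ((5 - 3)² + L)*(-4 + 4*L²) = (2² + L)*(-4 + 4*L²) = (4 + L)*(-4 + 4*L²) = (-4 + 4*L²)*(4 + L))
-233*39 + O(15) = -233*39 + (-16 - 4*15 + 4*15³ + 16*15²) = -9087 + (-16 - 60 + 4*3375 + 16*225) = -9087 + (-16 - 60 + 13500 + 3600) = -9087 + 17024 = 7937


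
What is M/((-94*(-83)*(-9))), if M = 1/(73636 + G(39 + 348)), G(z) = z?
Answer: -1/5197747014 ≈ -1.9239e-10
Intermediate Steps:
M = 1/74023 (M = 1/(73636 + (39 + 348)) = 1/(73636 + 387) = 1/74023 ≈ 1.3509e-5)
M/((-94*(-83)*(-9))) = 1/(74023*((-94*(-83)*(-9)))) = 1/(74023*((7802*(-9)))) = (1/74023)/(-70218) = (1/74023)*(-1/70218) = -1/5197747014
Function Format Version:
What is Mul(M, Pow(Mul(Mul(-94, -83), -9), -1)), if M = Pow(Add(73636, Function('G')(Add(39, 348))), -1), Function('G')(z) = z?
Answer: Rational(-1, 5197747014) ≈ -1.9239e-10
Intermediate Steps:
M = Rational(1, 74023) (M = Pow(Add(73636, Add(39, 348)), -1) = Pow(Add(73636, 387), -1) = Pow(74023, -1) = Rational(1, 74023) ≈ 1.3509e-5)
Mul(M, Pow(Mul(Mul(-94, -83), -9), -1)) = Mul(Rational(1, 74023), Pow(Mul(Mul(-94, -83), -9), -1)) = Mul(Rational(1, 74023), Pow(Mul(7802, -9), -1)) = Mul(Rational(1, 74023), Pow(-70218, -1)) = Mul(Rational(1, 74023), Rational(-1, 70218)) = Rational(-1, 5197747014)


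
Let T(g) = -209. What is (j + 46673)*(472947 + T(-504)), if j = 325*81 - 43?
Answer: 34488600790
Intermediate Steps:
j = 26282 (j = 26325 - 43 = 26282)
(j + 46673)*(472947 + T(-504)) = (26282 + 46673)*(472947 - 209) = 72955*472738 = 34488600790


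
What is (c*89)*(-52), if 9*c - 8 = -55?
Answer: 217516/9 ≈ 24168.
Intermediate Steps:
c = -47/9 (c = 8/9 + (1/9)*(-55) = 8/9 - 55/9 = -47/9 ≈ -5.2222)
(c*89)*(-52) = -47/9*89*(-52) = -4183/9*(-52) = 217516/9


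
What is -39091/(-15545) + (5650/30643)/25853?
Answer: 30968504936839/12314958531055 ≈ 2.5147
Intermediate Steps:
-39091/(-15545) + (5650/30643)/25853 = -39091*(-1/15545) + (5650*(1/30643))*(1/25853) = 39091/15545 + (5650/30643)*(1/25853) = 39091/15545 + 5650/792213479 = 30968504936839/12314958531055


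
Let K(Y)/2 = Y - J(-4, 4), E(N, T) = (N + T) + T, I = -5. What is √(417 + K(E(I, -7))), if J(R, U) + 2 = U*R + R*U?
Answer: √447 ≈ 21.142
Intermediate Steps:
E(N, T) = N + 2*T
J(R, U) = -2 + 2*R*U (J(R, U) = -2 + (U*R + R*U) = -2 + (R*U + R*U) = -2 + 2*R*U)
K(Y) = 68 + 2*Y (K(Y) = 2*(Y - (-2 + 2*(-4)*4)) = 2*(Y - (-2 - 32)) = 2*(Y - 1*(-34)) = 2*(Y + 34) = 2*(34 + Y) = 68 + 2*Y)
√(417 + K(E(I, -7))) = √(417 + (68 + 2*(-5 + 2*(-7)))) = √(417 + (68 + 2*(-5 - 14))) = √(417 + (68 + 2*(-19))) = √(417 + (68 - 38)) = √(417 + 30) = √447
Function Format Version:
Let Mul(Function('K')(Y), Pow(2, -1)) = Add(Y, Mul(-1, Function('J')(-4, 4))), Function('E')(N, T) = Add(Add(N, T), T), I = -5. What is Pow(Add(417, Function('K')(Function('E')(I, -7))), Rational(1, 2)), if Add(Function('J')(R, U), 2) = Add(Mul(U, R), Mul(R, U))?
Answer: Pow(447, Rational(1, 2)) ≈ 21.142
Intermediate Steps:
Function('E')(N, T) = Add(N, Mul(2, T))
Function('J')(R, U) = Add(-2, Mul(2, R, U)) (Function('J')(R, U) = Add(-2, Add(Mul(U, R), Mul(R, U))) = Add(-2, Add(Mul(R, U), Mul(R, U))) = Add(-2, Mul(2, R, U)))
Function('K')(Y) = Add(68, Mul(2, Y)) (Function('K')(Y) = Mul(2, Add(Y, Mul(-1, Add(-2, Mul(2, -4, 4))))) = Mul(2, Add(Y, Mul(-1, Add(-2, -32)))) = Mul(2, Add(Y, Mul(-1, -34))) = Mul(2, Add(Y, 34)) = Mul(2, Add(34, Y)) = Add(68, Mul(2, Y)))
Pow(Add(417, Function('K')(Function('E')(I, -7))), Rational(1, 2)) = Pow(Add(417, Add(68, Mul(2, Add(-5, Mul(2, -7))))), Rational(1, 2)) = Pow(Add(417, Add(68, Mul(2, Add(-5, -14)))), Rational(1, 2)) = Pow(Add(417, Add(68, Mul(2, -19))), Rational(1, 2)) = Pow(Add(417, Add(68, -38)), Rational(1, 2)) = Pow(Add(417, 30), Rational(1, 2)) = Pow(447, Rational(1, 2))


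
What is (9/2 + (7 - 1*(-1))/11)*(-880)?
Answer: -4600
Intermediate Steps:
(9/2 + (7 - 1*(-1))/11)*(-880) = (9*(1/2) + (7 + 1)*(1/11))*(-880) = (9/2 + 8*(1/11))*(-880) = (9/2 + 8/11)*(-880) = (115/22)*(-880) = -4600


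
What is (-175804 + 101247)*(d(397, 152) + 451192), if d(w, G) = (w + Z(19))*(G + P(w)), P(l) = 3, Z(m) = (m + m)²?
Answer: -54914734679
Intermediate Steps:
Z(m) = 4*m² (Z(m) = (2*m)² = 4*m²)
d(w, G) = (3 + G)*(1444 + w) (d(w, G) = (w + 4*19²)*(G + 3) = (w + 4*361)*(3 + G) = (w + 1444)*(3 + G) = (1444 + w)*(3 + G) = (3 + G)*(1444 + w))
(-175804 + 101247)*(d(397, 152) + 451192) = (-175804 + 101247)*((4332 + 3*397 + 1444*152 + 152*397) + 451192) = -74557*((4332 + 1191 + 219488 + 60344) + 451192) = -74557*(285355 + 451192) = -74557*736547 = -54914734679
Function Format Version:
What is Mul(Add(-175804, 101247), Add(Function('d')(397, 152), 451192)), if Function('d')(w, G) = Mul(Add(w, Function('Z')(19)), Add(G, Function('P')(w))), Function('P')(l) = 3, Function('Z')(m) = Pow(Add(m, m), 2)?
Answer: -54914734679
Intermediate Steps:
Function('Z')(m) = Mul(4, Pow(m, 2)) (Function('Z')(m) = Pow(Mul(2, m), 2) = Mul(4, Pow(m, 2)))
Function('d')(w, G) = Mul(Add(3, G), Add(1444, w)) (Function('d')(w, G) = Mul(Add(w, Mul(4, Pow(19, 2))), Add(G, 3)) = Mul(Add(w, Mul(4, 361)), Add(3, G)) = Mul(Add(w, 1444), Add(3, G)) = Mul(Add(1444, w), Add(3, G)) = Mul(Add(3, G), Add(1444, w)))
Mul(Add(-175804, 101247), Add(Function('d')(397, 152), 451192)) = Mul(Add(-175804, 101247), Add(Add(4332, Mul(3, 397), Mul(1444, 152), Mul(152, 397)), 451192)) = Mul(-74557, Add(Add(4332, 1191, 219488, 60344), 451192)) = Mul(-74557, Add(285355, 451192)) = Mul(-74557, 736547) = -54914734679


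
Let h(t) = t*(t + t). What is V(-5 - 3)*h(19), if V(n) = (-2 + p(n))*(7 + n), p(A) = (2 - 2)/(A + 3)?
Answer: 1444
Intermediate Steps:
p(A) = 0 (p(A) = 0/(3 + A) = 0)
h(t) = 2*t**2 (h(t) = t*(2*t) = 2*t**2)
V(n) = -14 - 2*n (V(n) = (-2 + 0)*(7 + n) = -2*(7 + n) = -14 - 2*n)
V(-5 - 3)*h(19) = (-14 - 2*(-5 - 3))*(2*19**2) = (-14 - 2*(-8))*(2*361) = (-14 + 16)*722 = 2*722 = 1444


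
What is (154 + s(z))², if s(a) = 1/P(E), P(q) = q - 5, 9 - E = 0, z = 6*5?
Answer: 380689/16 ≈ 23793.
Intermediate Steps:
z = 30
E = 9 (E = 9 - 1*0 = 9 + 0 = 9)
P(q) = -5 + q
s(a) = ¼ (s(a) = 1/(-5 + 9) = 1/4 = ¼)
(154 + s(z))² = (154 + ¼)² = (617/4)² = 380689/16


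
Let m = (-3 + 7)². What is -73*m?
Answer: -1168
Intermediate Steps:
m = 16 (m = 4² = 16)
-73*m = -73*16 = -1168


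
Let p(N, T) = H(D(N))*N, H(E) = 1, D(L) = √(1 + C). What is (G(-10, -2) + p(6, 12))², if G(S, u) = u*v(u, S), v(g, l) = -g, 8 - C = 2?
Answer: 4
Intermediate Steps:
C = 6 (C = 8 - 1*2 = 8 - 2 = 6)
D(L) = √7 (D(L) = √(1 + 6) = √7)
G(S, u) = -u² (G(S, u) = u*(-u) = -u²)
p(N, T) = N (p(N, T) = 1*N = N)
(G(-10, -2) + p(6, 12))² = (-1*(-2)² + 6)² = (-1*4 + 6)² = (-4 + 6)² = 2² = 4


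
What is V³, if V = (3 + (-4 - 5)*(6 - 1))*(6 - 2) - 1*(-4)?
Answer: -4410944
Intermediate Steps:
V = -164 (V = (3 - 9*5)*4 + 4 = (3 - 45)*4 + 4 = -42*4 + 4 = -168 + 4 = -164)
V³ = (-164)³ = -4410944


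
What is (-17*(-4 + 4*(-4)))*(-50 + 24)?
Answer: -8840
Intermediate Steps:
(-17*(-4 + 4*(-4)))*(-50 + 24) = -17*(-4 - 16)*(-26) = -17*(-20)*(-26) = 340*(-26) = -8840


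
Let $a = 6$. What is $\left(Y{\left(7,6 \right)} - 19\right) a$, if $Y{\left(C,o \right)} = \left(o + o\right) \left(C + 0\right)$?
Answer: $390$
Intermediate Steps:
$Y{\left(C,o \right)} = 2 C o$ ($Y{\left(C,o \right)} = 2 o C = 2 C o$)
$\left(Y{\left(7,6 \right)} - 19\right) a = \left(2 \cdot 7 \cdot 6 - 19\right) 6 = \left(84 - 19\right) 6 = 65 \cdot 6 = 390$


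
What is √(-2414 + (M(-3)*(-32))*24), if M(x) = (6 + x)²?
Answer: I*√9326 ≈ 96.571*I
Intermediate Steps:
√(-2414 + (M(-3)*(-32))*24) = √(-2414 + ((6 - 3)²*(-32))*24) = √(-2414 + (3²*(-32))*24) = √(-2414 + (9*(-32))*24) = √(-2414 - 288*24) = √(-2414 - 6912) = √(-9326) = I*√9326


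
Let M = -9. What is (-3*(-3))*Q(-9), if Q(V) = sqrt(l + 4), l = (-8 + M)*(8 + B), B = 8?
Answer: 18*I*sqrt(67) ≈ 147.34*I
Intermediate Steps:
l = -272 (l = (-8 - 9)*(8 + 8) = -17*16 = -272)
Q(V) = 2*I*sqrt(67) (Q(V) = sqrt(-272 + 4) = sqrt(-268) = 2*I*sqrt(67))
(-3*(-3))*Q(-9) = (-3*(-3))*(2*I*sqrt(67)) = 9*(2*I*sqrt(67)) = 18*I*sqrt(67)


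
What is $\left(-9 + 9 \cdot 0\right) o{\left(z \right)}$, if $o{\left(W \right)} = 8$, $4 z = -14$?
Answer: $-72$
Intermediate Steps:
$z = - \frac{7}{2}$ ($z = \frac{1}{4} \left(-14\right) = - \frac{7}{2} \approx -3.5$)
$\left(-9 + 9 \cdot 0\right) o{\left(z \right)} = \left(-9 + 9 \cdot 0\right) 8 = \left(-9 + 0\right) 8 = \left(-9\right) 8 = -72$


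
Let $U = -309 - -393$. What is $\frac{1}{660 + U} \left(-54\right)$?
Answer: $- \frac{9}{124} \approx -0.072581$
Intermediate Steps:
$U = 84$ ($U = -309 + 393 = 84$)
$\frac{1}{660 + U} \left(-54\right) = \frac{1}{660 + 84} \left(-54\right) = \frac{1}{744} \left(-54\right) = - \frac{9}{124}$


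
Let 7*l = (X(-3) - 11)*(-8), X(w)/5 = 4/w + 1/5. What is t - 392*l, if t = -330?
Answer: -23390/3 ≈ -7796.7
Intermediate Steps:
X(w) = 1 + 20/w (X(w) = 5*(4/w + 1/5) = 5*(4/w + 1*(⅕)) = 5*(4/w + ⅕) = 5*(⅕ + 4/w) = 1 + 20/w)
l = 400/21 (l = (((20 - 3)/(-3) - 11)*(-8))/7 = ((-⅓*17 - 11)*(-8))/7 = ((-17/3 - 11)*(-8))/7 = (-50/3*(-8))/7 = (⅐)*(400/3) = 400/21 ≈ 19.048)
t - 392*l = -330 - 392*400/21 = -330 - 22400/3 = -23390/3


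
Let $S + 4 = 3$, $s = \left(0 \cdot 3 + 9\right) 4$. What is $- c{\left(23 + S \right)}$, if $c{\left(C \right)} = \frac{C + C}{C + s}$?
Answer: $- \frac{22}{29} \approx -0.75862$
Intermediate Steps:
$s = 36$ ($s = \left(0 + 9\right) 4 = 9 \cdot 4 = 36$)
$S = -1$ ($S = -4 + 3 = -1$)
$c{\left(C \right)} = \frac{2 C}{36 + C}$ ($c{\left(C \right)} = \frac{C + C}{C + 36} = \frac{2 C}{36 + C}$)
$- c{\left(23 + S \right)} = - \frac{2 \left(23 - 1\right)}{36 + \left(23 - 1\right)} = - \frac{2 \cdot 22}{36 + 22} = - \frac{2 \cdot 22}{58} = \left(-1\right) \frac{22}{29} = - \frac{22}{29}$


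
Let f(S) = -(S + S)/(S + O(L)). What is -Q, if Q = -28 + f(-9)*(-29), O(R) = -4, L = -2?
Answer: -158/13 ≈ -12.154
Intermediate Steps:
f(S) = -2*S/(-4 + S) (f(S) = -(S + S)/(S - 4) = -2*S/(-4 + S))
Q = 158/13 (Q = -28 - 2*(-9)/(-4 - 9)*(-29) = -28 - 2*(-9)/(-13)*(-29) = -28 - 2*(-9)*(-1/13)*(-29) = -28 - 18/13*(-29) = -28 + 522/13 = 158/13 ≈ 12.154)
-Q = -1*158/13 = -158/13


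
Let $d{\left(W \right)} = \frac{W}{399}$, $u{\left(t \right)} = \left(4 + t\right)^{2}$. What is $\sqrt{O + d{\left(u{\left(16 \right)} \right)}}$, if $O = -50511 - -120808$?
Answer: $\frac{\sqrt{11191512297}}{399} \approx 265.14$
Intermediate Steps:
$d{\left(W \right)} = \frac{W}{399}$ ($d{\left(W \right)} = W \frac{1}{399} = \frac{W}{399}$)
$O = 70297$ ($O = -50511 + 120808 = 70297$)
$\sqrt{O + d{\left(u{\left(16 \right)} \right)}} = \sqrt{70297 + \frac{\left(4 + 16\right)^{2}}{399}} = \sqrt{70297 + \frac{20^{2}}{399}} = \sqrt{70297 + \frac{1}{399} \cdot 400} = \sqrt{70297 + \frac{400}{399}} = \sqrt{\frac{28048903}{399}} = \frac{\sqrt{11191512297}}{399}$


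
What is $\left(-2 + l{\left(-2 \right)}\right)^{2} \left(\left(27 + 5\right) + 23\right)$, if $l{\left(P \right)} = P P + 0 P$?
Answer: $220$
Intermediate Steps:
$l{\left(P \right)} = P^{2}$ ($l{\left(P \right)} = P^{2} + 0 = P^{2}$)
$\left(-2 + l{\left(-2 \right)}\right)^{2} \left(\left(27 + 5\right) + 23\right) = \left(-2 + \left(-2\right)^{2}\right)^{2} \left(\left(27 + 5\right) + 23\right) = \left(-2 + 4\right)^{2} \left(32 + 23\right) = 2^{2} \cdot 55 = 4 \cdot 55 = 220$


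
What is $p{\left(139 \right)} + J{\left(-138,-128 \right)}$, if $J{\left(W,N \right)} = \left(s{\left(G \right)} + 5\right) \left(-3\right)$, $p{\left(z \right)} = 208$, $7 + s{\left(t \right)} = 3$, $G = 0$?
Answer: $205$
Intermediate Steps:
$s{\left(t \right)} = -4$ ($s{\left(t \right)} = -7 + 3 = -4$)
$J{\left(W,N \right)} = -3$ ($J{\left(W,N \right)} = \left(-4 + 5\right) \left(-3\right) = 1 \left(-3\right) = -3$)
$p{\left(139 \right)} + J{\left(-138,-128 \right)} = 208 - 3 = 205$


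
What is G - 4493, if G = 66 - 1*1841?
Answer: -6268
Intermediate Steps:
G = -1775 (G = 66 - 1841 = -1775)
G - 4493 = -1775 - 4493 = -6268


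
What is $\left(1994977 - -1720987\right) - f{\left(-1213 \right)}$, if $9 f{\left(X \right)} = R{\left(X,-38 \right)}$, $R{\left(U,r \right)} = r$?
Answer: $\frac{33443714}{9} \approx 3.716 \cdot 10^{6}$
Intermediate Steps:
$f{\left(X \right)} = - \frac{38}{9}$ ($f{\left(X \right)} = \frac{1}{9} \left(-38\right) = - \frac{38}{9}$)
$\left(1994977 - -1720987\right) - f{\left(-1213 \right)} = \left(1994977 - -1720987\right) - - \frac{38}{9} = \left(1994977 + 1720987\right) + \frac{38}{9} = 3715964 + \frac{38}{9} = \frac{33443714}{9}$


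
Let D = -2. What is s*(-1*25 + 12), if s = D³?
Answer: 104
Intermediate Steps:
s = -8 (s = (-2)³ = -8)
s*(-1*25 + 12) = -8*(-1*25 + 12) = -8*(-25 + 12) = -8*(-13) = 104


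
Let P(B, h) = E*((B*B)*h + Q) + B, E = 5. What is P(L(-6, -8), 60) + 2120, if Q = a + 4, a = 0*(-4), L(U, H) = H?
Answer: 21332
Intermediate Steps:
a = 0
Q = 4 (Q = 0 + 4 = 4)
P(B, h) = 20 + B + 5*h*B² (P(B, h) = 5*((B*B)*h + 4) + B = 5*(B²*h + 4) + B = 5*(h*B² + 4) + B = 5*(4 + h*B²) + B = (20 + 5*h*B²) + B = 20 + B + 5*h*B²)
P(L(-6, -8), 60) + 2120 = (20 - 8 + 5*60*(-8)²) + 2120 = (20 - 8 + 5*60*64) + 2120 = (20 - 8 + 19200) + 2120 = 19212 + 2120 = 21332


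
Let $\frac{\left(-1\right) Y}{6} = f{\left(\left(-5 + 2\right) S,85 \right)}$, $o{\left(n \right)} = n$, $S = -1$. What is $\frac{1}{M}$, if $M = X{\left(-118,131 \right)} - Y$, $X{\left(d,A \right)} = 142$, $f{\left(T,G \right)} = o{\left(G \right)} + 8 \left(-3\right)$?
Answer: $\frac{1}{508} \approx 0.0019685$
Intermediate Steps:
$f{\left(T,G \right)} = -24 + G$ ($f{\left(T,G \right)} = G + 8 \left(-3\right) = G - 24 = -24 + G$)
$Y = -366$ ($Y = - 6 \left(-24 + 85\right) = \left(-6\right) 61 = -366$)
$M = 508$ ($M = 142 - -366 = 142 + 366 = 508$)
$\frac{1}{M} = \frac{1}{508}$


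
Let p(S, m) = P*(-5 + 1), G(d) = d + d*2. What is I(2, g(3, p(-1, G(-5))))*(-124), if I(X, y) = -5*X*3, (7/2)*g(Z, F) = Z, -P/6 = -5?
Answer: 3720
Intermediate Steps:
P = 30 (P = -6*(-5) = 30)
G(d) = 3*d (G(d) = d + 2*d = 3*d)
p(S, m) = -120 (p(S, m) = 30*(-5 + 1) = 30*(-4) = -120)
g(Z, F) = 2*Z/7
I(X, y) = -15*X
I(2, g(3, p(-1, G(-5))))*(-124) = -15*2*(-124) = -30*(-124) = 3720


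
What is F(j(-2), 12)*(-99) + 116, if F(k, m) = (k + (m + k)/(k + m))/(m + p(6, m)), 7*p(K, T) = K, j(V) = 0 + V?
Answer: 1237/10 ≈ 123.70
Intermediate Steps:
j(V) = V
p(K, T) = K/7
F(k, m) = (1 + k)/(6/7 + m) (F(k, m) = (k + (m + k)/(k + m))/(m + (1/7)*6) = (k + (k + m)/(k + m))/(m + 6/7) = (k + 1)/(6/7 + m) = (1 + k)/(6/7 + m))
F(j(-2), 12)*(-99) + 116 = (7*(1 - 2)/(6 + 7*12))*(-99) + 116 = (7*(-1)/(6 + 84))*(-99) + 116 = (7*(-1)/90)*(-99) + 116 = (7*(1/90)*(-1))*(-99) + 116 = -7/90*(-99) + 116 = 77/10 + 116 = 1237/10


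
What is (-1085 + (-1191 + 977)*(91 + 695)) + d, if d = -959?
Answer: -170248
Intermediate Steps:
(-1085 + (-1191 + 977)*(91 + 695)) + d = (-1085 + (-1191 + 977)*(91 + 695)) - 959 = (-1085 - 214*786) - 959 = (-1085 - 168204) - 959 = -169289 - 959 = -170248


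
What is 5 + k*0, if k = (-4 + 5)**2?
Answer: 5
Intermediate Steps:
k = 1 (k = 1**2 = 1)
5 + k*0 = 5 + 1*0 = 5 + 0 = 5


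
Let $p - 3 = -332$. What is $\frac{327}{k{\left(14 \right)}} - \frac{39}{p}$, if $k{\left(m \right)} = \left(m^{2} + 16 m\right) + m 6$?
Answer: $\frac{6059}{7896} \approx 0.76735$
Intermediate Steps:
$p = -329$ ($p = 3 - 332 = -329$)
$k{\left(m \right)} = m^{2} + 22 m$ ($k{\left(m \right)} = \left(m^{2} + 16 m\right) + 6 m = m^{2} + 22 m$)
$\frac{327}{k{\left(14 \right)}} - \frac{39}{p} = \frac{327}{14 \left(22 + 14\right)} - \frac{39}{-329} = \frac{327}{14 \cdot 36} - - \frac{39}{329} = \frac{327}{504} + \frac{39}{329} = 327 \cdot \frac{1}{504} + \frac{39}{329} = \frac{109}{168} + \frac{39}{329} = \frac{6059}{7896}$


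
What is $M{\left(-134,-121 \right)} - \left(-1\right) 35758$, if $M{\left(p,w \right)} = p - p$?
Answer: $35758$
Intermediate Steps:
$M{\left(p,w \right)} = 0$
$M{\left(-134,-121 \right)} - \left(-1\right) 35758 = 0 - \left(-1\right) 35758 = 0 - -35758 = 0 + 35758 = 35758$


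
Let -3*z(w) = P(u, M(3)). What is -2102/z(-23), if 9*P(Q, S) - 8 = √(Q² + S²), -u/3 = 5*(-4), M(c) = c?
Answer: -454032/3545 + 170262*√401/3545 ≈ 833.70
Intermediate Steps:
u = 60 (u = -15*(-4) = -3*(-20) = 60)
P(Q, S) = 8/9 + √(Q² + S²)/9
z(w) = -8/27 - √401/9 (z(w) = -(8/9 + √(60² + 3²)/9)/3 = -(8/9 + √(3600 + 9)/9)/3 = -(8/9 + √3609/9)/3 = -(8/9 + (3*√401)/9)/3 = -(8/9 + √401/3)/3 = -8/27 - √401/9)
-2102/z(-23) = -2102/(-8/27 - √401/9)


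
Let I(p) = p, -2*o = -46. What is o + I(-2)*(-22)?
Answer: 67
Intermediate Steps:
o = 23 (o = -½*(-46) = 23)
o + I(-2)*(-22) = 23 - 2*(-22) = 23 + 44 = 67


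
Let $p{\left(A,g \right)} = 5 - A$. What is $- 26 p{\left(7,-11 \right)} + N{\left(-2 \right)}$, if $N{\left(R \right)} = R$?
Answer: $50$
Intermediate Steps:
$- 26 p{\left(7,-11 \right)} + N{\left(-2 \right)} = - 26 \left(5 - 7\right) - 2 = \left(-26\right) \left(-2\right) - 2 = 52 - 2 = 50$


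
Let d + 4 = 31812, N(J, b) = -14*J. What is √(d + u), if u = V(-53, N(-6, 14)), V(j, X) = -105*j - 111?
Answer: √37262 ≈ 193.03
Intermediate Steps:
d = 31808 (d = -4 + 31812 = 31808)
V(j, X) = -111 - 105*j
u = 5454 (u = -111 - 105*(-53) = -111 + 5565 = 5454)
√(d + u) = √(31808 + 5454) = √37262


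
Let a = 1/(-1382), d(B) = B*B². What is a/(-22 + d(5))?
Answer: -1/142346 ≈ -7.0251e-6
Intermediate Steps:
d(B) = B³
a = -1/1382 ≈ -0.00072359
a/(-22 + d(5)) = -1/1382/(-22 + 5³) = -1/1382/(-22 + 125) = -1/1382/103 = (1/103)*(-1/1382) = -1/142346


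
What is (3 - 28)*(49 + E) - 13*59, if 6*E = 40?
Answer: -6476/3 ≈ -2158.7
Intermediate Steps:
E = 20/3 (E = (⅙)*40 = 20/3 ≈ 6.6667)
(3 - 28)*(49 + E) - 13*59 = (3 - 28)*(49 + 20/3) - 13*59 = -25*167/3 - 767 = -4175/3 - 767 = -6476/3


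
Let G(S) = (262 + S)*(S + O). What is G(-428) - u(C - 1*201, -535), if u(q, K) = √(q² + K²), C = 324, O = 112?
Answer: 52456 - √301354 ≈ 51907.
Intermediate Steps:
G(S) = (112 + S)*(262 + S) (G(S) = (262 + S)*(S + 112) = (262 + S)*(112 + S) = (112 + S)*(262 + S))
u(q, K) = √(K² + q²)
G(-428) - u(C - 1*201, -535) = (29344 + (-428)² + 374*(-428)) - √((-535)² + (324 - 1*201)²) = (29344 + 183184 - 160072) - √(286225 + (324 - 201)²) = 52456 - √(286225 + 123²) = 52456 - √(286225 + 15129) = 52456 - √301354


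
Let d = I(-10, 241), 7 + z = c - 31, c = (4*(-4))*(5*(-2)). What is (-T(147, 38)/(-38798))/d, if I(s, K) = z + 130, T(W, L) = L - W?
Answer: -109/9777096 ≈ -1.1148e-5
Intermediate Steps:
c = 160 (c = -16*(-10) = 160)
z = 122 (z = -7 + (160 - 31) = -7 + 129 = 122)
I(s, K) = 252 (I(s, K) = 122 + 130 = 252)
d = 252
(-T(147, 38)/(-38798))/d = -(38 - 1*147)/(-38798)/252 = -(38 - 147)*(-1)/38798*(1/252) = -(-109)*(-1)/38798*(1/252) = -1*109/38798*(1/252) = -109/38798*1/252 = -109/9777096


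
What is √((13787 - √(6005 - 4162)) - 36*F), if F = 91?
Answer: √(10511 - √1843) ≈ 102.31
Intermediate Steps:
√((13787 - √(6005 - 4162)) - 36*F) = √((13787 - √(6005 - 4162)) - 36*91) = √((13787 - √1843) - 3276) = √(10511 - √1843)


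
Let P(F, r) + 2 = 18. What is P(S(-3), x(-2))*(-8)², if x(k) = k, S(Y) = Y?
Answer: 1024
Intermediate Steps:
P(F, r) = 16 (P(F, r) = -2 + 18 = 16)
P(S(-3), x(-2))*(-8)² = 16*(-8)² = 16*64 = 1024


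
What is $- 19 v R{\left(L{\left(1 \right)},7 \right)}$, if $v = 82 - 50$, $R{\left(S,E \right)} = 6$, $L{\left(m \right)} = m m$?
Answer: $-3648$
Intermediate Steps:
$L{\left(m \right)} = m^{2}$
$v = 32$ ($v = 82 - 50 = 32$)
$- 19 v R{\left(L{\left(1 \right)},7 \right)} = \left(-19\right) 32 \cdot 6 = \left(-608\right) 6 = -3648$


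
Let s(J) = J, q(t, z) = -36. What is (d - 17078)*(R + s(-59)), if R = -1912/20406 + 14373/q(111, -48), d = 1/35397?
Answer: 491648559044465/62809668 ≈ 7.8276e+6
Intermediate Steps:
d = 1/35397 ≈ 2.8251e-5
R = -16298015/40812 (R = -1912/20406 + 14373/(-36) = -1912*1/20406 + 14373*(-1/36) = -956/10203 - 1597/4 = -16298015/40812 ≈ -399.34)
(d - 17078)*(R + s(-59)) = (1/35397 - 17078)*(-16298015/40812 - 59) = -604509965/35397*(-18705923/40812) = 491648559044465/62809668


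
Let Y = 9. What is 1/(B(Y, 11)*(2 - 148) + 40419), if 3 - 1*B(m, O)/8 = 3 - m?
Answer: 1/29907 ≈ 3.3437e-5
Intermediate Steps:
B(m, O) = 8*m (B(m, O) = 24 - 8*(3 - m) = 24 + (-24 + 8*m) = 8*m)
1/(B(Y, 11)*(2 - 148) + 40419) = 1/((8*9)*(2 - 148) + 40419) = 1/(72*(-146) + 40419) = 1/(-10512 + 40419) = 1/29907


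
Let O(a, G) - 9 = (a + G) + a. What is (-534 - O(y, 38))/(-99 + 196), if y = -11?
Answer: -559/97 ≈ -5.7629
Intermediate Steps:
O(a, G) = 9 + G + 2*a (O(a, G) = 9 + ((a + G) + a) = 9 + ((G + a) + a) = 9 + (G + 2*a) = 9 + G + 2*a)
(-534 - O(y, 38))/(-99 + 196) = (-534 - (9 + 38 + 2*(-11)))/(-99 + 196) = (-534 - (9 + 38 - 22))/97 = (-534 - 1*25)*(1/97) = (-534 - 25)*(1/97) = -559*1/97 = -559/97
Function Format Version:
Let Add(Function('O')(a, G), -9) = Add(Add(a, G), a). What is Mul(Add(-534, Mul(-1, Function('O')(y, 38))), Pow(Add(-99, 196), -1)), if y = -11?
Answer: Rational(-559, 97) ≈ -5.7629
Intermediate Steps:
Function('O')(a, G) = Add(9, G, Mul(2, a)) (Function('O')(a, G) = Add(9, Add(Add(a, G), a)) = Add(9, Add(Add(G, a), a)) = Add(9, Add(G, Mul(2, a))) = Add(9, G, Mul(2, a)))
Mul(Add(-534, Mul(-1, Function('O')(y, 38))), Pow(Add(-99, 196), -1)) = Mul(Add(-534, Mul(-1, Add(9, 38, Mul(2, -11)))), Pow(Add(-99, 196), -1)) = Mul(Add(-534, Mul(-1, Add(9, 38, -22))), Pow(97, -1)) = Mul(Add(-534, Mul(-1, 25)), Rational(1, 97)) = Mul(Add(-534, -25), Rational(1, 97)) = Mul(-559, Rational(1, 97)) = Rational(-559, 97)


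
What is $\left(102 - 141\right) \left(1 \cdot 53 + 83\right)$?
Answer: $-5304$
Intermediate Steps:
$\left(102 - 141\right) \left(1 \cdot 53 + 83\right) = - 39 \left(53 + 83\right) = \left(-39\right) 136 = -5304$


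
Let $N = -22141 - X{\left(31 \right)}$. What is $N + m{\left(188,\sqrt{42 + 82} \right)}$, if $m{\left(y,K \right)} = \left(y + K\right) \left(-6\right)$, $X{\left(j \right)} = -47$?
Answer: $-23222 - 12 \sqrt{31} \approx -23289.0$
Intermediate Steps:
$m{\left(y,K \right)} = - 6 K - 6 y$ ($m{\left(y,K \right)} = \left(K + y\right) \left(-6\right) = - 6 K - 6 y$)
$N = -22094$ ($N = -22141 - -47 = -22141 + 47 = -22094$)
$N + m{\left(188,\sqrt{42 + 82} \right)} = -22094 - \left(1128 + 6 \sqrt{42 + 82}\right) = -22094 - \left(1128 + 6 \sqrt{124}\right) = -22094 - \left(1128 + 6 \cdot 2 \sqrt{31}\right) = -22094 - \left(1128 + 12 \sqrt{31}\right) = -23222 - 12 \sqrt{31}$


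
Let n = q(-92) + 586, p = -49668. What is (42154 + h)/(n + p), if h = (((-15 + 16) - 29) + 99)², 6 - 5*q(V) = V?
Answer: -235975/245312 ≈ -0.96194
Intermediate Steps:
q(V) = 6/5 - V/5
n = 3028/5 (n = (6/5 - ⅕*(-92)) + 586 = (6/5 + 92/5) + 586 = 98/5 + 586 = 3028/5 ≈ 605.60)
h = 5041 (h = ((1 - 29) + 99)² = (-28 + 99)² = 71² = 5041)
(42154 + h)/(n + p) = (42154 + 5041)/(3028/5 - 49668) = 47195/(-245312/5) = 47195*(-5/245312) = -235975/245312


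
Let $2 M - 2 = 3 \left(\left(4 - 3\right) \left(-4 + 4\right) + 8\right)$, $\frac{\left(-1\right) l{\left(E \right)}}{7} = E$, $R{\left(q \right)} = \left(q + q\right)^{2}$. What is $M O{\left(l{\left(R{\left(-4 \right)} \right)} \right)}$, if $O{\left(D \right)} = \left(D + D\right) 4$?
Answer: $-46592$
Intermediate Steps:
$R{\left(q \right)} = 4 q^{2}$ ($R{\left(q \right)} = \left(2 q\right)^{2} = 4 q^{2}$)
$l{\left(E \right)} = - 7 E$
$O{\left(D \right)} = 8 D$ ($O{\left(D \right)} = 2 D 4 = 8 D$)
$M = 13$ ($M = 1 + \frac{3 \left(\left(4 - 3\right) \left(-4 + 4\right) + 8\right)}{2} = 1 + \frac{3 \left(1 \cdot 0 + 8\right)}{2} = 1 + \frac{3 \left(0 + 8\right)}{2} = 1 + \frac{3 \cdot 8}{2} = 1 + \frac{1}{2} \cdot 24 = 1 + 12 = 13$)
$M O{\left(l{\left(R{\left(-4 \right)} \right)} \right)} = 13 \cdot 8 \left(- 7 \cdot 4 \left(-4\right)^{2}\right) = 13 \cdot 8 \left(- 7 \cdot 4 \cdot 16\right) = 13 \cdot 8 \left(\left(-7\right) 64\right) = 13 \cdot 8 \left(-448\right) = 13 \left(-3584\right) = -46592$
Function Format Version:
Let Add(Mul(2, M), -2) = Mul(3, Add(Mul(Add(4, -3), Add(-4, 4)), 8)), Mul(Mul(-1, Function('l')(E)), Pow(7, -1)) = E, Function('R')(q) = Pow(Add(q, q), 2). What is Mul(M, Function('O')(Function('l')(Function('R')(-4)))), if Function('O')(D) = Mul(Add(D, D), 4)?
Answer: -46592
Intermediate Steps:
Function('R')(q) = Mul(4, Pow(q, 2)) (Function('R')(q) = Pow(Mul(2, q), 2) = Mul(4, Pow(q, 2)))
Function('l')(E) = Mul(-7, E)
Function('O')(D) = Mul(8, D) (Function('O')(D) = Mul(Mul(2, D), 4) = Mul(8, D))
M = 13 (M = Add(1, Mul(Rational(1, 2), Mul(3, Add(Mul(Add(4, -3), Add(-4, 4)), 8)))) = Add(1, Mul(Rational(1, 2), Mul(3, Add(Mul(1, 0), 8)))) = Add(1, Mul(Rational(1, 2), Mul(3, Add(0, 8)))) = Add(1, Mul(Rational(1, 2), Mul(3, 8))) = Add(1, Mul(Rational(1, 2), 24)) = Add(1, 12) = 13)
Mul(M, Function('O')(Function('l')(Function('R')(-4)))) = Mul(13, Mul(8, Mul(-7, Mul(4, Pow(-4, 2))))) = Mul(13, Mul(8, Mul(-7, Mul(4, 16)))) = Mul(13, Mul(8, Mul(-7, 64))) = Mul(13, Mul(8, -448)) = Mul(13, -3584) = -46592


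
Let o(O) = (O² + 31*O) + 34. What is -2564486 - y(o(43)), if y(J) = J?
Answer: -2567702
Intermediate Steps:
o(O) = 34 + O² + 31*O
-2564486 - y(o(43)) = -2564486 - (34 + 43² + 31*43) = -2564486 - (34 + 1849 + 1333) = -2564486 - 1*3216 = -2564486 - 3216 = -2567702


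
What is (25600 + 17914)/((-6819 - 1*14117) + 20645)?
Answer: -43514/291 ≈ -149.53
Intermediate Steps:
(25600 + 17914)/((-6819 - 1*14117) + 20645) = 43514/((-6819 - 14117) + 20645) = 43514/(-20936 + 20645) = 43514/(-291) = 43514*(-1/291) = -43514/291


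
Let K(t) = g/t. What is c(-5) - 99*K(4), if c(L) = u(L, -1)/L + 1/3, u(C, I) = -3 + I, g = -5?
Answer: 7493/60 ≈ 124.88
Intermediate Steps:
K(t) = -5/t
c(L) = 1/3 - 4/L (c(L) = (-3 - 1)/L + 1/3 = -4/L + 1*(1/3) = -4/L + 1/3 = 1/3 - 4/L)
c(-5) - 99*K(4) = (1/3)*(-12 - 5)/(-5) - (-495)/4 = (1/3)*(-1/5)*(-17) - (-495)/4 = 17/15 - 99*(-5/4) = 17/15 + 495/4 = 7493/60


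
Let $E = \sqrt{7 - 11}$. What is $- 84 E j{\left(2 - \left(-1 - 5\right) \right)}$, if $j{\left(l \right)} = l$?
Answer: $- 1344 i \approx - 1344.0 i$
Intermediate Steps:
$E = 2 i$ ($E = \sqrt{-4} = 2 i \approx 2.0 i$)
$- 84 E j{\left(2 - \left(-1 - 5\right) \right)} = - 84 \cdot 2 i \left(2 - \left(-1 - 5\right)\right) = - 168 i \left(2 - \left(-1 - 5\right)\right) = - 168 i \left(2 - -6\right) = - 168 i \left(2 + 6\right) = - 168 i 8 = - 1344 i$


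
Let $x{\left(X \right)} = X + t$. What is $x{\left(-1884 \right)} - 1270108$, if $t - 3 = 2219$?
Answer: $-1269770$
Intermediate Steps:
$t = 2222$ ($t = 3 + 2219 = 2222$)
$x{\left(X \right)} = 2222 + X$ ($x{\left(X \right)} = X + 2222 = 2222 + X$)
$x{\left(-1884 \right)} - 1270108 = \left(2222 - 1884\right) - 1270108 = 338 - 1270108 = -1269770$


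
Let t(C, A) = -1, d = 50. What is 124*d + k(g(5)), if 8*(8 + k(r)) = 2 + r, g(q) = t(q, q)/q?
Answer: 247689/40 ≈ 6192.2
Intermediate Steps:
g(q) = -1/q
k(r) = -31/4 + r/8 (k(r) = -8 + (2 + r)/8 = -8 + (¼ + r/8) = -31/4 + r/8)
124*d + k(g(5)) = 124*50 + (-31/4 + (-1/5)/8) = 6200 + (-31/4 + (-1*⅕)/8) = 6200 + (-31/4 + (⅛)*(-⅕)) = 6200 + (-31/4 - 1/40) = 6200 - 311/40 = 247689/40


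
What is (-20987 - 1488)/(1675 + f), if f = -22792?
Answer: 22475/21117 ≈ 1.0643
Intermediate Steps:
(-20987 - 1488)/(1675 + f) = (-20987 - 1488)/(1675 - 22792) = -22475/(-21117) = -22475*(-1/21117) = 22475/21117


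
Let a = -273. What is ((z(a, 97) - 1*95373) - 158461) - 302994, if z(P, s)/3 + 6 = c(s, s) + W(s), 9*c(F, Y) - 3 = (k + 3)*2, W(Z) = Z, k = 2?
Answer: -1669652/3 ≈ -5.5655e+5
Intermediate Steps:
c(F, Y) = 13/9 (c(F, Y) = 1/3 + ((2 + 3)*2)/9 = 1/3 + (5*2)/9 = 1/3 + (1/9)*10 = 1/3 + 10/9 = 13/9)
z(P, s) = -41/3 + 3*s (z(P, s) = -18 + 3*(13/9 + s) = -18 + (13/3 + 3*s) = -41/3 + 3*s)
((z(a, 97) - 1*95373) - 158461) - 302994 = (((-41/3 + 3*97) - 1*95373) - 158461) - 302994 = (((-41/3 + 291) - 95373) - 158461) - 302994 = ((832/3 - 95373) - 158461) - 302994 = (-285287/3 - 158461) - 302994 = -760670/3 - 302994 = -1669652/3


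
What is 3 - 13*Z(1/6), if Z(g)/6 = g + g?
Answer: -23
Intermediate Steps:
Z(g) = 12*g (Z(g) = 6*(g + g) = 6*(2*g) = 12*g)
3 - 13*Z(1/6) = 3 - 156/6 = 3 - 13*2 = 3 - 26 = -23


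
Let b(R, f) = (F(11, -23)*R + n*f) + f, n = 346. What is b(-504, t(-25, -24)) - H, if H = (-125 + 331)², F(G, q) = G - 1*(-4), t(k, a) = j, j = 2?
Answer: -49302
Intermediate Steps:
t(k, a) = 2
F(G, q) = 4 + G (F(G, q) = G + 4 = 4 + G)
b(R, f) = 15*R + 347*f (b(R, f) = ((4 + 11)*R + 346*f) + f = (15*R + 346*f) + f = 15*R + 347*f)
H = 42436 (H = 206² = 42436)
b(-504, t(-25, -24)) - H = (15*(-504) + 347*2) - 1*42436 = (-7560 + 694) - 42436 = -6866 - 42436 = -49302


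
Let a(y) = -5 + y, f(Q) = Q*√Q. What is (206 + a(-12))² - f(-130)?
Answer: 35721 + 130*I*√130 ≈ 35721.0 + 1482.2*I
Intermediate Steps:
f(Q) = Q^(3/2)
(206 + a(-12))² - f(-130) = (206 + (-5 - 12))² - (-130)^(3/2) = (206 - 17)² - (-130)*I*√130 = 189² + 130*I*√130 = 35721 + 130*I*√130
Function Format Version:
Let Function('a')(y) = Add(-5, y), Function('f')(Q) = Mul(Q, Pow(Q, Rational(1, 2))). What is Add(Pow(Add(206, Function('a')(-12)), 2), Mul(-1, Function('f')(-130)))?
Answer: Add(35721, Mul(130, I, Pow(130, Rational(1, 2)))) ≈ Add(35721., Mul(1482.2, I))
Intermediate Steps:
Function('f')(Q) = Pow(Q, Rational(3, 2))
Add(Pow(Add(206, Function('a')(-12)), 2), Mul(-1, Function('f')(-130))) = Add(Pow(Add(206, Add(-5, -12)), 2), Mul(-1, Pow(-130, Rational(3, 2)))) = Add(Pow(Add(206, -17), 2), Mul(-1, Mul(-130, I, Pow(130, Rational(1, 2))))) = Add(Pow(189, 2), Mul(130, I, Pow(130, Rational(1, 2)))) = Add(35721, Mul(130, I, Pow(130, Rational(1, 2))))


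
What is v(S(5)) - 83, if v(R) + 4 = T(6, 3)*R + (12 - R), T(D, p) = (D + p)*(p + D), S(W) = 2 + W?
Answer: 485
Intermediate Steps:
T(D, p) = (D + p)² (T(D, p) = (D + p)*(D + p) = (D + p)²)
v(R) = 8 + 80*R (v(R) = -4 + ((6 + 3)²*R + (12 - R)) = -4 + (9²*R + (12 - R)) = -4 + (81*R + (12 - R)) = -4 + (12 + 80*R) = 8 + 80*R)
v(S(5)) - 83 = (8 + 80*(2 + 5)) - 83 = (8 + 80*7) - 83 = (8 + 560) - 83 = 568 - 83 = 485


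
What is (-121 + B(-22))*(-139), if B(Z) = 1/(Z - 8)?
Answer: 504709/30 ≈ 16824.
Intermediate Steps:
B(Z) = 1/(-8 + Z)
(-121 + B(-22))*(-139) = (-121 + 1/(-8 - 22))*(-139) = (-121 + 1/(-30))*(-139) = (-121 - 1/30)*(-139) = -3631/30*(-139) = 504709/30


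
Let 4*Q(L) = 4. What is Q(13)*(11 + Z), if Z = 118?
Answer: 129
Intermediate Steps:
Q(L) = 1 (Q(L) = (¼)*4 = 1)
Q(13)*(11 + Z) = 1*(11 + 118) = 1*129 = 129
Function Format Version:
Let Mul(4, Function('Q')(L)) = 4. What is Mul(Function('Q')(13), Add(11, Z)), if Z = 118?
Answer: 129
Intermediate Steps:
Function('Q')(L) = 1 (Function('Q')(L) = Mul(Rational(1, 4), 4) = 1)
Mul(Function('Q')(13), Add(11, Z)) = Mul(1, Add(11, 118)) = Mul(1, 129) = 129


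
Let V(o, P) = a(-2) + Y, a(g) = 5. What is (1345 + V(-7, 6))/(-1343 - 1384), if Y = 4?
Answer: -1354/2727 ≈ -0.49652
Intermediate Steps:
V(o, P) = 9 (V(o, P) = 5 + 4 = 9)
(1345 + V(-7, 6))/(-1343 - 1384) = (1345 + 9)/(-1343 - 1384) = 1354/(-2727) = 1354*(-1/2727) = -1354/2727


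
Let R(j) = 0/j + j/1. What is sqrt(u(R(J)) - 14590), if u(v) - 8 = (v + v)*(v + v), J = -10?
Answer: I*sqrt(14182) ≈ 119.09*I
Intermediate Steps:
R(j) = j (R(j) = 0 + j*1 = 0 + j = j)
u(v) = 8 + 4*v**2 (u(v) = 8 + (v + v)*(v + v) = 8 + (2*v)*(2*v) = 8 + 4*v**2)
sqrt(u(R(J)) - 14590) = sqrt((8 + 4*(-10)**2) - 14590) = sqrt((8 + 4*100) - 14590) = sqrt((8 + 400) - 14590) = sqrt(408 - 14590) = sqrt(-14182) = I*sqrt(14182)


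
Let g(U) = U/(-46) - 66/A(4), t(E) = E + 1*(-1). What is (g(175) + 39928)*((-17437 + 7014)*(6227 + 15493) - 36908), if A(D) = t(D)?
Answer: -207801168719234/23 ≈ -9.0348e+12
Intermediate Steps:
t(E) = -1 + E (t(E) = E - 1 = -1 + E)
A(D) = -1 + D
g(U) = -22 - U/46 (g(U) = U/(-46) - 66/(-1 + 4) = U*(-1/46) - 66/3 = -U/46 - 66*1/3 = -U/46 - 22 = -22 - U/46)
(g(175) + 39928)*((-17437 + 7014)*(6227 + 15493) - 36908) = ((-22 - 1/46*175) + 39928)*((-17437 + 7014)*(6227 + 15493) - 36908) = ((-22 - 175/46) + 39928)*(-10423*21720 - 36908) = (-1187/46 + 39928)*(-226387560 - 36908) = (1835501/46)*(-226424468) = -207801168719234/23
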